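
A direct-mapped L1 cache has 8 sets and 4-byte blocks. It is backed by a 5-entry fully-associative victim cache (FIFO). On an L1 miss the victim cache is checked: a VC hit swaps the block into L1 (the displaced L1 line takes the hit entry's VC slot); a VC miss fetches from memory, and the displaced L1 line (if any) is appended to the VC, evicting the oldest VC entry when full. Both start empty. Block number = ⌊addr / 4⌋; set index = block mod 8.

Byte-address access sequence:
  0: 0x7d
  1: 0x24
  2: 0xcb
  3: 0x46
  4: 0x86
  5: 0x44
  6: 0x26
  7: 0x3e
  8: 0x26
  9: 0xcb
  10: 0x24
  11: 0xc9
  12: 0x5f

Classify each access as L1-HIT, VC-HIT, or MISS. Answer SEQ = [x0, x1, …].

SEQ = [MISS, MISS, MISS, MISS, MISS, VC-HIT, VC-HIT, MISS, L1-HIT, L1-HIT, L1-HIT, L1-HIT, MISS]

0: 0x7d (blk 31, set 7) → MISS  vc=[]
1: 0x24 (blk 9, set 1) → MISS  vc=[]
2: 0xcb (blk 50, set 2) → MISS  vc=[]
3: 0x46 (blk 17, set 1) → MISS  vc=[9]
4: 0x86 (blk 33, set 1) → MISS  vc=[9, 17]
5: 0x44 (blk 17, set 1) → VC-HIT  vc=[9, 33]
6: 0x26 (blk 9, set 1) → VC-HIT  vc=[17, 33]
7: 0x3e (blk 15, set 7) → MISS  vc=[17, 33, 31]
8: 0x26 (blk 9, set 1) → L1-HIT  vc=[17, 33, 31]
9: 0xcb (blk 50, set 2) → L1-HIT  vc=[17, 33, 31]
10: 0x24 (blk 9, set 1) → L1-HIT  vc=[17, 33, 31]
11: 0xc9 (blk 50, set 2) → L1-HIT  vc=[17, 33, 31]
12: 0x5f (blk 23, set 7) → MISS  vc=[17, 33, 31, 15]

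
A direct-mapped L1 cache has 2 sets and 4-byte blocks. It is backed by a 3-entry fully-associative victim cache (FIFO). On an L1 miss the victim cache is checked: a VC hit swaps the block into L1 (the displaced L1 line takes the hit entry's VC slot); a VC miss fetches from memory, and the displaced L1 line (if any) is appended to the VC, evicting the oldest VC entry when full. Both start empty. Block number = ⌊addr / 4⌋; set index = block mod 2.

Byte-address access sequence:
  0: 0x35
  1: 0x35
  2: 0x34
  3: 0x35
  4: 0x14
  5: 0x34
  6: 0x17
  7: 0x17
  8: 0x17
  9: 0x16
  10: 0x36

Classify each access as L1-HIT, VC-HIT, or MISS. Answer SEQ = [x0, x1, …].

0: 0x35 (blk 13, set 1) → MISS  vc=[]
1: 0x35 (blk 13, set 1) → L1-HIT  vc=[]
2: 0x34 (blk 13, set 1) → L1-HIT  vc=[]
3: 0x35 (blk 13, set 1) → L1-HIT  vc=[]
4: 0x14 (blk 5, set 1) → MISS  vc=[13]
5: 0x34 (blk 13, set 1) → VC-HIT  vc=[5]
6: 0x17 (blk 5, set 1) → VC-HIT  vc=[13]
7: 0x17 (blk 5, set 1) → L1-HIT  vc=[13]
8: 0x17 (blk 5, set 1) → L1-HIT  vc=[13]
9: 0x16 (blk 5, set 1) → L1-HIT  vc=[13]
10: 0x36 (blk 13, set 1) → VC-HIT  vc=[5]

SEQ = [MISS, L1-HIT, L1-HIT, L1-HIT, MISS, VC-HIT, VC-HIT, L1-HIT, L1-HIT, L1-HIT, VC-HIT]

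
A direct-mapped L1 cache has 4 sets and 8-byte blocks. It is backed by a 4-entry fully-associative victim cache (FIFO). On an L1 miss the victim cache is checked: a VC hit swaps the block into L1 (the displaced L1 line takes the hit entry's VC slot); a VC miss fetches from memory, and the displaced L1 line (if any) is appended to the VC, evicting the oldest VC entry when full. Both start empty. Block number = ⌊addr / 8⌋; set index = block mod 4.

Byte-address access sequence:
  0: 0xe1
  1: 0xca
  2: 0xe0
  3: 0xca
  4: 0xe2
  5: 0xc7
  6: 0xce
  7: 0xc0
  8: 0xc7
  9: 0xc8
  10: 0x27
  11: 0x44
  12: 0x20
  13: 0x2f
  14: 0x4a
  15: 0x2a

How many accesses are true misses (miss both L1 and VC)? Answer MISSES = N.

#0 0xe1→b28/s0 MISS; vc=[]
#1 0xca→b25/s1 MISS; vc=[]
#2 0xe0→b28/s0 L1-HIT; vc=[]
#3 0xca→b25/s1 L1-HIT; vc=[]
#4 0xe2→b28/s0 L1-HIT; vc=[]
#5 0xc7→b24/s0 MISS; vc=[28]
#6 0xce→b25/s1 L1-HIT; vc=[28]
#7 0xc0→b24/s0 L1-HIT; vc=[28]
#8 0xc7→b24/s0 L1-HIT; vc=[28]
#9 0xc8→b25/s1 L1-HIT; vc=[28]
#10 0x27→b4/s0 MISS; vc=[28,24]
#11 0x44→b8/s0 MISS; vc=[28,24,4]
#12 0x20→b4/s0 VC-HIT; vc=[28,24,8]
#13 0x2f→b5/s1 MISS; vc=[28,24,8,25]
#14 0x4a→b9/s1 MISS; vc=[24,8,25,5]
#15 0x2a→b5/s1 VC-HIT; vc=[24,8,25,9]

MISSES = 7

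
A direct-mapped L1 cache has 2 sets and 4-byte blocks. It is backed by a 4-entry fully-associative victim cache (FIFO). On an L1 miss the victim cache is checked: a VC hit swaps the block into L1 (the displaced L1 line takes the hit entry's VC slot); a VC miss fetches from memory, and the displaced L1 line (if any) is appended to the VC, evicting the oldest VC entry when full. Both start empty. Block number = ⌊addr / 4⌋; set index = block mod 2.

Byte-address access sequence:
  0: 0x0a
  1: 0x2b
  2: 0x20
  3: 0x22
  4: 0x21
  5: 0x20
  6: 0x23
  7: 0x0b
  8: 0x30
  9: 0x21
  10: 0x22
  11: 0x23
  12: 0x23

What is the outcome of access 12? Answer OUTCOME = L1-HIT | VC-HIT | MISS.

OUTCOME = L1-HIT

  [0] addr=0xa blk=2 s=0: MISS | VC []
  [1] addr=0x2b blk=10 s=0: MISS | VC [2]
  [2] addr=0x20 blk=8 s=0: MISS | VC [2, 10]
  [3] addr=0x22 blk=8 s=0: L1-HIT | VC [2, 10]
  [4] addr=0x21 blk=8 s=0: L1-HIT | VC [2, 10]
  [5] addr=0x20 blk=8 s=0: L1-HIT | VC [2, 10]
  [6] addr=0x23 blk=8 s=0: L1-HIT | VC [2, 10]
  [7] addr=0xb blk=2 s=0: VC-HIT | VC [8, 10]
  [8] addr=0x30 blk=12 s=0: MISS | VC [8, 10, 2]
  [9] addr=0x21 blk=8 s=0: VC-HIT | VC [12, 10, 2]
  [10] addr=0x22 blk=8 s=0: L1-HIT | VC [12, 10, 2]
  [11] addr=0x23 blk=8 s=0: L1-HIT | VC [12, 10, 2]
  [12] addr=0x23 blk=8 s=0: L1-HIT | VC [12, 10, 2]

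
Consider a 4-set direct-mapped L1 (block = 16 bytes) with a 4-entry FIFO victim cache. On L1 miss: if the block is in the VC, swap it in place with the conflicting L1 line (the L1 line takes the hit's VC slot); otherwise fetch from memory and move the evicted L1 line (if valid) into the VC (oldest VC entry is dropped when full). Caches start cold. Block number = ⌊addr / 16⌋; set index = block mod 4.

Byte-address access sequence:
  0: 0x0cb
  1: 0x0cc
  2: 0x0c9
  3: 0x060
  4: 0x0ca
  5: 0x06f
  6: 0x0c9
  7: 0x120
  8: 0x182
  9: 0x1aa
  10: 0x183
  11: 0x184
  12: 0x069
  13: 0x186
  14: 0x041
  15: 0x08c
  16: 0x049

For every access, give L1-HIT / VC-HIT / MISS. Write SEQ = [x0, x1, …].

  [0] addr=0xcb blk=12 s=0: MISS | VC []
  [1] addr=0xcc blk=12 s=0: L1-HIT | VC []
  [2] addr=0xc9 blk=12 s=0: L1-HIT | VC []
  [3] addr=0x60 blk=6 s=2: MISS | VC []
  [4] addr=0xca blk=12 s=0: L1-HIT | VC []
  [5] addr=0x6f blk=6 s=2: L1-HIT | VC []
  [6] addr=0xc9 blk=12 s=0: L1-HIT | VC []
  [7] addr=0x120 blk=18 s=2: MISS | VC [6]
  [8] addr=0x182 blk=24 s=0: MISS | VC [6, 12]
  [9] addr=0x1aa blk=26 s=2: MISS | VC [6, 12, 18]
  [10] addr=0x183 blk=24 s=0: L1-HIT | VC [6, 12, 18]
  [11] addr=0x184 blk=24 s=0: L1-HIT | VC [6, 12, 18]
  [12] addr=0x69 blk=6 s=2: VC-HIT | VC [26, 12, 18]
  [13] addr=0x186 blk=24 s=0: L1-HIT | VC [26, 12, 18]
  [14] addr=0x41 blk=4 s=0: MISS | VC [26, 12, 18, 24]
  [15] addr=0x8c blk=8 s=0: MISS | VC [12, 18, 24, 4]
  [16] addr=0x49 blk=4 s=0: VC-HIT | VC [12, 18, 24, 8]

SEQ = [MISS, L1-HIT, L1-HIT, MISS, L1-HIT, L1-HIT, L1-HIT, MISS, MISS, MISS, L1-HIT, L1-HIT, VC-HIT, L1-HIT, MISS, MISS, VC-HIT]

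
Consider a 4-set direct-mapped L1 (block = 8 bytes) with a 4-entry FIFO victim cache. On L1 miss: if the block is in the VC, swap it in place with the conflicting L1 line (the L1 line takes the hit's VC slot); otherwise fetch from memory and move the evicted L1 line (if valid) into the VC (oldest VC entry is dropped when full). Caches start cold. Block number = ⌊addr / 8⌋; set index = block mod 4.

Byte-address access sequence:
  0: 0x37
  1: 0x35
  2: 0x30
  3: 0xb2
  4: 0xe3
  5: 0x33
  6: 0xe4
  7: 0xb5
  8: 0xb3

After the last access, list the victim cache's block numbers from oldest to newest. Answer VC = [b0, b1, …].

#0 0x37→b6/s2 MISS; vc=[]
#1 0x35→b6/s2 L1-HIT; vc=[]
#2 0x30→b6/s2 L1-HIT; vc=[]
#3 0xb2→b22/s2 MISS; vc=[6]
#4 0xe3→b28/s0 MISS; vc=[6]
#5 0x33→b6/s2 VC-HIT; vc=[22]
#6 0xe4→b28/s0 L1-HIT; vc=[22]
#7 0xb5→b22/s2 VC-HIT; vc=[6]
#8 0xb3→b22/s2 L1-HIT; vc=[6]

VC = [6]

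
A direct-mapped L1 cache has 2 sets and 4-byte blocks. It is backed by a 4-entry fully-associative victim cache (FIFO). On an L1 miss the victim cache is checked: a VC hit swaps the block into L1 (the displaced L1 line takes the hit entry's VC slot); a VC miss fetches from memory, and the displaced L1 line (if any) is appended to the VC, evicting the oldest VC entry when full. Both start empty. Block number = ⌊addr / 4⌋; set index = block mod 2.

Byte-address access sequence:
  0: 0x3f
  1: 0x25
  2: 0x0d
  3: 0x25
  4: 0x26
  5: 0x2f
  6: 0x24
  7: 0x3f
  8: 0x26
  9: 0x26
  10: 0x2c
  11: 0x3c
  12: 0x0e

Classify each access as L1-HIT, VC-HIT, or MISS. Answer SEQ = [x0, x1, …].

#0 0x3f→b15/s1 MISS; vc=[]
#1 0x25→b9/s1 MISS; vc=[15]
#2 0xd→b3/s1 MISS; vc=[15,9]
#3 0x25→b9/s1 VC-HIT; vc=[15,3]
#4 0x26→b9/s1 L1-HIT; vc=[15,3]
#5 0x2f→b11/s1 MISS; vc=[15,3,9]
#6 0x24→b9/s1 VC-HIT; vc=[15,3,11]
#7 0x3f→b15/s1 VC-HIT; vc=[9,3,11]
#8 0x26→b9/s1 VC-HIT; vc=[15,3,11]
#9 0x26→b9/s1 L1-HIT; vc=[15,3,11]
#10 0x2c→b11/s1 VC-HIT; vc=[15,3,9]
#11 0x3c→b15/s1 VC-HIT; vc=[11,3,9]
#12 0xe→b3/s1 VC-HIT; vc=[11,15,9]

SEQ = [MISS, MISS, MISS, VC-HIT, L1-HIT, MISS, VC-HIT, VC-HIT, VC-HIT, L1-HIT, VC-HIT, VC-HIT, VC-HIT]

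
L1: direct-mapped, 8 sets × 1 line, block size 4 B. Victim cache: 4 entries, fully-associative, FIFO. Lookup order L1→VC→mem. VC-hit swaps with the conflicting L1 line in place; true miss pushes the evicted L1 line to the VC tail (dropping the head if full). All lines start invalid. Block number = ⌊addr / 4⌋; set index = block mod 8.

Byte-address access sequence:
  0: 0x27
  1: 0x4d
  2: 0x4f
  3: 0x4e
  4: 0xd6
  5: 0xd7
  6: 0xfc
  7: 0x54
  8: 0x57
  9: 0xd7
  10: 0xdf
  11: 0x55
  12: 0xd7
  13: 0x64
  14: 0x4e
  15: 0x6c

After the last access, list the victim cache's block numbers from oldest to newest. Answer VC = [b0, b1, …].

#0 0x27→b9/s1 MISS; vc=[]
#1 0x4d→b19/s3 MISS; vc=[]
#2 0x4f→b19/s3 L1-HIT; vc=[]
#3 0x4e→b19/s3 L1-HIT; vc=[]
#4 0xd6→b53/s5 MISS; vc=[]
#5 0xd7→b53/s5 L1-HIT; vc=[]
#6 0xfc→b63/s7 MISS; vc=[]
#7 0x54→b21/s5 MISS; vc=[53]
#8 0x57→b21/s5 L1-HIT; vc=[53]
#9 0xd7→b53/s5 VC-HIT; vc=[21]
#10 0xdf→b55/s7 MISS; vc=[21,63]
#11 0x55→b21/s5 VC-HIT; vc=[53,63]
#12 0xd7→b53/s5 VC-HIT; vc=[21,63]
#13 0x64→b25/s1 MISS; vc=[21,63,9]
#14 0x4e→b19/s3 L1-HIT; vc=[21,63,9]
#15 0x6c→b27/s3 MISS; vc=[21,63,9,19]

VC = [21, 63, 9, 19]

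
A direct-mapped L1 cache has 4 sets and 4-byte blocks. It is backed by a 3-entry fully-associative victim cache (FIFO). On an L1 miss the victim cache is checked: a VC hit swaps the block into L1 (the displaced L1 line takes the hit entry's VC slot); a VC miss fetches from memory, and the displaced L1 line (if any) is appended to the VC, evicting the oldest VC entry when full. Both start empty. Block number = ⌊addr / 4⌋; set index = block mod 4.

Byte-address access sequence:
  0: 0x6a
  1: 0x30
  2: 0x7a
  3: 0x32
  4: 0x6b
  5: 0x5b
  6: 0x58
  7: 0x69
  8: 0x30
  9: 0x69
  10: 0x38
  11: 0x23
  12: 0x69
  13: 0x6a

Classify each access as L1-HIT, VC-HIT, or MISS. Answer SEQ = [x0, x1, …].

SEQ = [MISS, MISS, MISS, L1-HIT, VC-HIT, MISS, L1-HIT, VC-HIT, L1-HIT, L1-HIT, MISS, MISS, VC-HIT, L1-HIT]

#0 0x6a→b26/s2 MISS; vc=[]
#1 0x30→b12/s0 MISS; vc=[]
#2 0x7a→b30/s2 MISS; vc=[26]
#3 0x32→b12/s0 L1-HIT; vc=[26]
#4 0x6b→b26/s2 VC-HIT; vc=[30]
#5 0x5b→b22/s2 MISS; vc=[30,26]
#6 0x58→b22/s2 L1-HIT; vc=[30,26]
#7 0x69→b26/s2 VC-HIT; vc=[30,22]
#8 0x30→b12/s0 L1-HIT; vc=[30,22]
#9 0x69→b26/s2 L1-HIT; vc=[30,22]
#10 0x38→b14/s2 MISS; vc=[30,22,26]
#11 0x23→b8/s0 MISS; vc=[22,26,12]
#12 0x69→b26/s2 VC-HIT; vc=[22,14,12]
#13 0x6a→b26/s2 L1-HIT; vc=[22,14,12]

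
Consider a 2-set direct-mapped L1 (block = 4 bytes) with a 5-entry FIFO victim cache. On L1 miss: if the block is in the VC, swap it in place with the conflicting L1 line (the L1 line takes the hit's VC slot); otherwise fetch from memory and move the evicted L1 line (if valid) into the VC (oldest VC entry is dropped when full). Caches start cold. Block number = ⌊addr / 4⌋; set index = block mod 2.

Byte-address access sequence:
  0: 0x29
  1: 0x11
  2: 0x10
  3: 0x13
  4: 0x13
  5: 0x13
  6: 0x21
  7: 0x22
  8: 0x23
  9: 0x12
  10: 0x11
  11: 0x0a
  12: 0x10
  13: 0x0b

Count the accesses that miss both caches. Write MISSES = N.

MISSES = 4

0: 0x29 (blk 10, set 0) → MISS  vc=[]
1: 0x11 (blk 4, set 0) → MISS  vc=[10]
2: 0x10 (blk 4, set 0) → L1-HIT  vc=[10]
3: 0x13 (blk 4, set 0) → L1-HIT  vc=[10]
4: 0x13 (blk 4, set 0) → L1-HIT  vc=[10]
5: 0x13 (blk 4, set 0) → L1-HIT  vc=[10]
6: 0x21 (blk 8, set 0) → MISS  vc=[10, 4]
7: 0x22 (blk 8, set 0) → L1-HIT  vc=[10, 4]
8: 0x23 (blk 8, set 0) → L1-HIT  vc=[10, 4]
9: 0x12 (blk 4, set 0) → VC-HIT  vc=[10, 8]
10: 0x11 (blk 4, set 0) → L1-HIT  vc=[10, 8]
11: 0xa (blk 2, set 0) → MISS  vc=[10, 8, 4]
12: 0x10 (blk 4, set 0) → VC-HIT  vc=[10, 8, 2]
13: 0xb (blk 2, set 0) → VC-HIT  vc=[10, 8, 4]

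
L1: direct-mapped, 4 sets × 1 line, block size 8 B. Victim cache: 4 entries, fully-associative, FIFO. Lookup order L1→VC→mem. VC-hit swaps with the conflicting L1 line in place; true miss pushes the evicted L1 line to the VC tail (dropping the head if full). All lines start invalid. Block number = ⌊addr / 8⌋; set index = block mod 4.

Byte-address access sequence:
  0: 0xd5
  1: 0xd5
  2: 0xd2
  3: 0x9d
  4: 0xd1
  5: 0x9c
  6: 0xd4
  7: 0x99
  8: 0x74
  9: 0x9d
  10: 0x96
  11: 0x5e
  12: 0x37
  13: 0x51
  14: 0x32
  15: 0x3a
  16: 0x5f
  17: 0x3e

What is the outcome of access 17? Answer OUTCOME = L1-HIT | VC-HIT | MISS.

OUTCOME = VC-HIT

0: 0xd5 (blk 26, set 2) → MISS  vc=[]
1: 0xd5 (blk 26, set 2) → L1-HIT  vc=[]
2: 0xd2 (blk 26, set 2) → L1-HIT  vc=[]
3: 0x9d (blk 19, set 3) → MISS  vc=[]
4: 0xd1 (blk 26, set 2) → L1-HIT  vc=[]
5: 0x9c (blk 19, set 3) → L1-HIT  vc=[]
6: 0xd4 (blk 26, set 2) → L1-HIT  vc=[]
7: 0x99 (blk 19, set 3) → L1-HIT  vc=[]
8: 0x74 (blk 14, set 2) → MISS  vc=[26]
9: 0x9d (blk 19, set 3) → L1-HIT  vc=[26]
10: 0x96 (blk 18, set 2) → MISS  vc=[26, 14]
11: 0x5e (blk 11, set 3) → MISS  vc=[26, 14, 19]
12: 0x37 (blk 6, set 2) → MISS  vc=[26, 14, 19, 18]
13: 0x51 (blk 10, set 2) → MISS  vc=[14, 19, 18, 6]
14: 0x32 (blk 6, set 2) → VC-HIT  vc=[14, 19, 18, 10]
15: 0x3a (blk 7, set 3) → MISS  vc=[19, 18, 10, 11]
16: 0x5f (blk 11, set 3) → VC-HIT  vc=[19, 18, 10, 7]
17: 0x3e (blk 7, set 3) → VC-HIT  vc=[19, 18, 10, 11]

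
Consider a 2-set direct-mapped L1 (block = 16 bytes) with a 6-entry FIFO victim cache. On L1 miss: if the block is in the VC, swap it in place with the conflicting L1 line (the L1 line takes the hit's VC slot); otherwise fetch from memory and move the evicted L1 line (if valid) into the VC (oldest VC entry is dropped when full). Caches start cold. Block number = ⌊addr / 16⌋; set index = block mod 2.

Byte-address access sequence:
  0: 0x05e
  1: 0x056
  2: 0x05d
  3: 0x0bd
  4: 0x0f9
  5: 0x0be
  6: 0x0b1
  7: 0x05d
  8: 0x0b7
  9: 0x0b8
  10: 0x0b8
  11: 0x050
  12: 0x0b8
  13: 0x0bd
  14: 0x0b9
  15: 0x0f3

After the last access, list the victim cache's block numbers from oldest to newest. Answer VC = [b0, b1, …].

VC = [5, 11]

#0 0x5e→b5/s1 MISS; vc=[]
#1 0x56→b5/s1 L1-HIT; vc=[]
#2 0x5d→b5/s1 L1-HIT; vc=[]
#3 0xbd→b11/s1 MISS; vc=[5]
#4 0xf9→b15/s1 MISS; vc=[5,11]
#5 0xbe→b11/s1 VC-HIT; vc=[5,15]
#6 0xb1→b11/s1 L1-HIT; vc=[5,15]
#7 0x5d→b5/s1 VC-HIT; vc=[11,15]
#8 0xb7→b11/s1 VC-HIT; vc=[5,15]
#9 0xb8→b11/s1 L1-HIT; vc=[5,15]
#10 0xb8→b11/s1 L1-HIT; vc=[5,15]
#11 0x50→b5/s1 VC-HIT; vc=[11,15]
#12 0xb8→b11/s1 VC-HIT; vc=[5,15]
#13 0xbd→b11/s1 L1-HIT; vc=[5,15]
#14 0xb9→b11/s1 L1-HIT; vc=[5,15]
#15 0xf3→b15/s1 VC-HIT; vc=[5,11]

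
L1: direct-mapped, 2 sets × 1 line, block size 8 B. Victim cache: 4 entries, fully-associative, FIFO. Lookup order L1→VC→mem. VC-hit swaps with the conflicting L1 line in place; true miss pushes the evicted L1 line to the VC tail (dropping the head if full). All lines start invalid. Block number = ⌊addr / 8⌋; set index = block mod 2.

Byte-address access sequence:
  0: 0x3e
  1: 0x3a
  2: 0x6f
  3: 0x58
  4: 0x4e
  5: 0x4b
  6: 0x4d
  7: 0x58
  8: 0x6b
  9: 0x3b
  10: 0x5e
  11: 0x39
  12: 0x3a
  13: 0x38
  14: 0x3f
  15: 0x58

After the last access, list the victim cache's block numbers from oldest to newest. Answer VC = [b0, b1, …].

VC = [13, 7, 9]

#0 0x3e→b7/s1 MISS; vc=[]
#1 0x3a→b7/s1 L1-HIT; vc=[]
#2 0x6f→b13/s1 MISS; vc=[7]
#3 0x58→b11/s1 MISS; vc=[7,13]
#4 0x4e→b9/s1 MISS; vc=[7,13,11]
#5 0x4b→b9/s1 L1-HIT; vc=[7,13,11]
#6 0x4d→b9/s1 L1-HIT; vc=[7,13,11]
#7 0x58→b11/s1 VC-HIT; vc=[7,13,9]
#8 0x6b→b13/s1 VC-HIT; vc=[7,11,9]
#9 0x3b→b7/s1 VC-HIT; vc=[13,11,9]
#10 0x5e→b11/s1 VC-HIT; vc=[13,7,9]
#11 0x39→b7/s1 VC-HIT; vc=[13,11,9]
#12 0x3a→b7/s1 L1-HIT; vc=[13,11,9]
#13 0x38→b7/s1 L1-HIT; vc=[13,11,9]
#14 0x3f→b7/s1 L1-HIT; vc=[13,11,9]
#15 0x58→b11/s1 VC-HIT; vc=[13,7,9]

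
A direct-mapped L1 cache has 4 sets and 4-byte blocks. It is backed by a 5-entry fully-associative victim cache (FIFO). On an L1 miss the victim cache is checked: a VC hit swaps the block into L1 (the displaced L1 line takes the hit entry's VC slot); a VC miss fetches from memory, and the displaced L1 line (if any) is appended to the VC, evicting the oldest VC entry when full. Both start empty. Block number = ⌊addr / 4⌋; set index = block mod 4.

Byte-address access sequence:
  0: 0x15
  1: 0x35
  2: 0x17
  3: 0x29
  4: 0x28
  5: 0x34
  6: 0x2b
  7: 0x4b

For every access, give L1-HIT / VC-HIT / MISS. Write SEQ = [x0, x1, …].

SEQ = [MISS, MISS, VC-HIT, MISS, L1-HIT, VC-HIT, L1-HIT, MISS]

#0 0x15→b5/s1 MISS; vc=[]
#1 0x35→b13/s1 MISS; vc=[5]
#2 0x17→b5/s1 VC-HIT; vc=[13]
#3 0x29→b10/s2 MISS; vc=[13]
#4 0x28→b10/s2 L1-HIT; vc=[13]
#5 0x34→b13/s1 VC-HIT; vc=[5]
#6 0x2b→b10/s2 L1-HIT; vc=[5]
#7 0x4b→b18/s2 MISS; vc=[5,10]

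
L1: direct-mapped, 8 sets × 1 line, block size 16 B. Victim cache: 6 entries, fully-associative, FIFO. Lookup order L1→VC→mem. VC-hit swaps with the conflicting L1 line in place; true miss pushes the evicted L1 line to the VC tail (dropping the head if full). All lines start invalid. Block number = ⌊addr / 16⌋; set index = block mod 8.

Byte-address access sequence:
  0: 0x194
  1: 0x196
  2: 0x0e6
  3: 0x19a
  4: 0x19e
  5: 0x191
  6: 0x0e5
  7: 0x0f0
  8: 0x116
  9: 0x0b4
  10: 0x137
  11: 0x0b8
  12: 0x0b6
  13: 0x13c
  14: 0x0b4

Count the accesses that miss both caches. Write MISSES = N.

0: 0x194 (blk 25, set 1) → MISS  vc=[]
1: 0x196 (blk 25, set 1) → L1-HIT  vc=[]
2: 0xe6 (blk 14, set 6) → MISS  vc=[]
3: 0x19a (blk 25, set 1) → L1-HIT  vc=[]
4: 0x19e (blk 25, set 1) → L1-HIT  vc=[]
5: 0x191 (blk 25, set 1) → L1-HIT  vc=[]
6: 0xe5 (blk 14, set 6) → L1-HIT  vc=[]
7: 0xf0 (blk 15, set 7) → MISS  vc=[]
8: 0x116 (blk 17, set 1) → MISS  vc=[25]
9: 0xb4 (blk 11, set 3) → MISS  vc=[25]
10: 0x137 (blk 19, set 3) → MISS  vc=[25, 11]
11: 0xb8 (blk 11, set 3) → VC-HIT  vc=[25, 19]
12: 0xb6 (blk 11, set 3) → L1-HIT  vc=[25, 19]
13: 0x13c (blk 19, set 3) → VC-HIT  vc=[25, 11]
14: 0xb4 (blk 11, set 3) → VC-HIT  vc=[25, 19]

MISSES = 6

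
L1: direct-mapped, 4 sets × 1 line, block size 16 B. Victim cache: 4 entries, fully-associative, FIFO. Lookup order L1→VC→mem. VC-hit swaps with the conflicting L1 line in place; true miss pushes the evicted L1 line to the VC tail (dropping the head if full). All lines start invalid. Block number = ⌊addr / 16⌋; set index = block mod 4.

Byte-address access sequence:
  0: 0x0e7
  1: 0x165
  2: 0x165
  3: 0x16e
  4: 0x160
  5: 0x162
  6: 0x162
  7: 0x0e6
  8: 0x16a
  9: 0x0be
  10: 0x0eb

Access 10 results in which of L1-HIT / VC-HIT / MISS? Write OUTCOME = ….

OUTCOME = VC-HIT

0: 0xe7 (blk 14, set 2) → MISS  vc=[]
1: 0x165 (blk 22, set 2) → MISS  vc=[14]
2: 0x165 (blk 22, set 2) → L1-HIT  vc=[14]
3: 0x16e (blk 22, set 2) → L1-HIT  vc=[14]
4: 0x160 (blk 22, set 2) → L1-HIT  vc=[14]
5: 0x162 (blk 22, set 2) → L1-HIT  vc=[14]
6: 0x162 (blk 22, set 2) → L1-HIT  vc=[14]
7: 0xe6 (blk 14, set 2) → VC-HIT  vc=[22]
8: 0x16a (blk 22, set 2) → VC-HIT  vc=[14]
9: 0xbe (blk 11, set 3) → MISS  vc=[14]
10: 0xeb (blk 14, set 2) → VC-HIT  vc=[22]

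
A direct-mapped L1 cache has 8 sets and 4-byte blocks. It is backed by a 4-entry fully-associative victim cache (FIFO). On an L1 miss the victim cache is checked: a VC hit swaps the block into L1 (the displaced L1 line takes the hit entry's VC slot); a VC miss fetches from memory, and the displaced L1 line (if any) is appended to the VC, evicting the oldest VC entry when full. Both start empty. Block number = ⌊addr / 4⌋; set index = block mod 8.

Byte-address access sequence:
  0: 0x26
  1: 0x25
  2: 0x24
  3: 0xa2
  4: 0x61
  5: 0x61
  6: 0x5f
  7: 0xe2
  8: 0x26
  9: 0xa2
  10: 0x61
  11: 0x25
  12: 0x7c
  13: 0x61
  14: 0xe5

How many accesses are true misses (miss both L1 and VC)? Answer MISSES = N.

MISSES = 7

0: 0x26 (blk 9, set 1) → MISS  vc=[]
1: 0x25 (blk 9, set 1) → L1-HIT  vc=[]
2: 0x24 (blk 9, set 1) → L1-HIT  vc=[]
3: 0xa2 (blk 40, set 0) → MISS  vc=[]
4: 0x61 (blk 24, set 0) → MISS  vc=[40]
5: 0x61 (blk 24, set 0) → L1-HIT  vc=[40]
6: 0x5f (blk 23, set 7) → MISS  vc=[40]
7: 0xe2 (blk 56, set 0) → MISS  vc=[40, 24]
8: 0x26 (blk 9, set 1) → L1-HIT  vc=[40, 24]
9: 0xa2 (blk 40, set 0) → VC-HIT  vc=[56, 24]
10: 0x61 (blk 24, set 0) → VC-HIT  vc=[56, 40]
11: 0x25 (blk 9, set 1) → L1-HIT  vc=[56, 40]
12: 0x7c (blk 31, set 7) → MISS  vc=[56, 40, 23]
13: 0x61 (blk 24, set 0) → L1-HIT  vc=[56, 40, 23]
14: 0xe5 (blk 57, set 1) → MISS  vc=[56, 40, 23, 9]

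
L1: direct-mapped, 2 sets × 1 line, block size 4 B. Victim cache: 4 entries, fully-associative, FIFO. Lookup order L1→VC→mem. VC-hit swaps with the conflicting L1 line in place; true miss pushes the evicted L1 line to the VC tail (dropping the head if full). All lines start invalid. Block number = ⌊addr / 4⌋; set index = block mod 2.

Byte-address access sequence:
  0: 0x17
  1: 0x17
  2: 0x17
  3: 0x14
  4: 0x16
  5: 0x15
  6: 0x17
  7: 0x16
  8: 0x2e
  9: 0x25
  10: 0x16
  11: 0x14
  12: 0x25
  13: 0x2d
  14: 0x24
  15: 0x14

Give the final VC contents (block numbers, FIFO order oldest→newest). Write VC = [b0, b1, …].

VC = [9, 11]

  [0] addr=0x17 blk=5 s=1: MISS | VC []
  [1] addr=0x17 blk=5 s=1: L1-HIT | VC []
  [2] addr=0x17 blk=5 s=1: L1-HIT | VC []
  [3] addr=0x14 blk=5 s=1: L1-HIT | VC []
  [4] addr=0x16 blk=5 s=1: L1-HIT | VC []
  [5] addr=0x15 blk=5 s=1: L1-HIT | VC []
  [6] addr=0x17 blk=5 s=1: L1-HIT | VC []
  [7] addr=0x16 blk=5 s=1: L1-HIT | VC []
  [8] addr=0x2e blk=11 s=1: MISS | VC [5]
  [9] addr=0x25 blk=9 s=1: MISS | VC [5, 11]
  [10] addr=0x16 blk=5 s=1: VC-HIT | VC [9, 11]
  [11] addr=0x14 blk=5 s=1: L1-HIT | VC [9, 11]
  [12] addr=0x25 blk=9 s=1: VC-HIT | VC [5, 11]
  [13] addr=0x2d blk=11 s=1: VC-HIT | VC [5, 9]
  [14] addr=0x24 blk=9 s=1: VC-HIT | VC [5, 11]
  [15] addr=0x14 blk=5 s=1: VC-HIT | VC [9, 11]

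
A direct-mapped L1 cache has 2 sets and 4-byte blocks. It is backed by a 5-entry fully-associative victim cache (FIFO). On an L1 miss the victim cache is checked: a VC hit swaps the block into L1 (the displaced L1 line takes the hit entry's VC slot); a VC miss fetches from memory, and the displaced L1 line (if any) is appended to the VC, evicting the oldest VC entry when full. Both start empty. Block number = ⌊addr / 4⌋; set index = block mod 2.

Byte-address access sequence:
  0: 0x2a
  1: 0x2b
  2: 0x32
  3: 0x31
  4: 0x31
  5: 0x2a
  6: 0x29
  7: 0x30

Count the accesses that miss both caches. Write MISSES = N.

MISSES = 2

  [0] addr=0x2a blk=10 s=0: MISS | VC []
  [1] addr=0x2b blk=10 s=0: L1-HIT | VC []
  [2] addr=0x32 blk=12 s=0: MISS | VC [10]
  [3] addr=0x31 blk=12 s=0: L1-HIT | VC [10]
  [4] addr=0x31 blk=12 s=0: L1-HIT | VC [10]
  [5] addr=0x2a blk=10 s=0: VC-HIT | VC [12]
  [6] addr=0x29 blk=10 s=0: L1-HIT | VC [12]
  [7] addr=0x30 blk=12 s=0: VC-HIT | VC [10]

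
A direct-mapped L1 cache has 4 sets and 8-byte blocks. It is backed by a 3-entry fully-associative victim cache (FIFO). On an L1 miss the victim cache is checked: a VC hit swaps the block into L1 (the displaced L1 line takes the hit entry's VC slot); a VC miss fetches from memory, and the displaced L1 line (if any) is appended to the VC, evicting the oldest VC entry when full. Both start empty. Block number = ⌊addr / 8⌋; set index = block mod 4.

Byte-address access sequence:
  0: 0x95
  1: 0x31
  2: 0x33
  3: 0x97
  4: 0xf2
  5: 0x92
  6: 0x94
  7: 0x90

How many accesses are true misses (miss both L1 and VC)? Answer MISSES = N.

  [0] addr=0x95 blk=18 s=2: MISS | VC []
  [1] addr=0x31 blk=6 s=2: MISS | VC [18]
  [2] addr=0x33 blk=6 s=2: L1-HIT | VC [18]
  [3] addr=0x97 blk=18 s=2: VC-HIT | VC [6]
  [4] addr=0xf2 blk=30 s=2: MISS | VC [6, 18]
  [5] addr=0x92 blk=18 s=2: VC-HIT | VC [6, 30]
  [6] addr=0x94 blk=18 s=2: L1-HIT | VC [6, 30]
  [7] addr=0x90 blk=18 s=2: L1-HIT | VC [6, 30]

MISSES = 3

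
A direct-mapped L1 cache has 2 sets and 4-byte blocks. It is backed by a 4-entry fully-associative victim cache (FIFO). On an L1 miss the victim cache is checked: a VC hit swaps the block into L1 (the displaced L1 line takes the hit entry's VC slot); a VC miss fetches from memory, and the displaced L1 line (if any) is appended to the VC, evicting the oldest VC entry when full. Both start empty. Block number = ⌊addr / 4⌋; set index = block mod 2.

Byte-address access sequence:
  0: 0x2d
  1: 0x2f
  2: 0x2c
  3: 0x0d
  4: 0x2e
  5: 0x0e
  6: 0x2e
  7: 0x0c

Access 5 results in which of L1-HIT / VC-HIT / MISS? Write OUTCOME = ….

OUTCOME = VC-HIT

#0 0x2d→b11/s1 MISS; vc=[]
#1 0x2f→b11/s1 L1-HIT; vc=[]
#2 0x2c→b11/s1 L1-HIT; vc=[]
#3 0xd→b3/s1 MISS; vc=[11]
#4 0x2e→b11/s1 VC-HIT; vc=[3]
#5 0xe→b3/s1 VC-HIT; vc=[11]
#6 0x2e→b11/s1 VC-HIT; vc=[3]
#7 0xc→b3/s1 VC-HIT; vc=[11]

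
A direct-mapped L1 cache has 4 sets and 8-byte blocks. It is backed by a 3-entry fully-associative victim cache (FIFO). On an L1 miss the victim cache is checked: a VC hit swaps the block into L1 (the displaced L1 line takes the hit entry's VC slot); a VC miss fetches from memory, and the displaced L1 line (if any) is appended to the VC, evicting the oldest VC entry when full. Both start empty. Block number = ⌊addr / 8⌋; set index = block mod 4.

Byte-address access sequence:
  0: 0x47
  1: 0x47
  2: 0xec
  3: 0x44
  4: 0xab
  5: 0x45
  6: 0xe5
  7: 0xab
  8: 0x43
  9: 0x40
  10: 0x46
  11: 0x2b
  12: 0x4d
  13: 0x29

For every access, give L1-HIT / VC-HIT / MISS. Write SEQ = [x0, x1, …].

0: 0x47 (blk 8, set 0) → MISS  vc=[]
1: 0x47 (blk 8, set 0) → L1-HIT  vc=[]
2: 0xec (blk 29, set 1) → MISS  vc=[]
3: 0x44 (blk 8, set 0) → L1-HIT  vc=[]
4: 0xab (blk 21, set 1) → MISS  vc=[29]
5: 0x45 (blk 8, set 0) → L1-HIT  vc=[29]
6: 0xe5 (blk 28, set 0) → MISS  vc=[29, 8]
7: 0xab (blk 21, set 1) → L1-HIT  vc=[29, 8]
8: 0x43 (blk 8, set 0) → VC-HIT  vc=[29, 28]
9: 0x40 (blk 8, set 0) → L1-HIT  vc=[29, 28]
10: 0x46 (blk 8, set 0) → L1-HIT  vc=[29, 28]
11: 0x2b (blk 5, set 1) → MISS  vc=[29, 28, 21]
12: 0x4d (blk 9, set 1) → MISS  vc=[28, 21, 5]
13: 0x29 (blk 5, set 1) → VC-HIT  vc=[28, 21, 9]

SEQ = [MISS, L1-HIT, MISS, L1-HIT, MISS, L1-HIT, MISS, L1-HIT, VC-HIT, L1-HIT, L1-HIT, MISS, MISS, VC-HIT]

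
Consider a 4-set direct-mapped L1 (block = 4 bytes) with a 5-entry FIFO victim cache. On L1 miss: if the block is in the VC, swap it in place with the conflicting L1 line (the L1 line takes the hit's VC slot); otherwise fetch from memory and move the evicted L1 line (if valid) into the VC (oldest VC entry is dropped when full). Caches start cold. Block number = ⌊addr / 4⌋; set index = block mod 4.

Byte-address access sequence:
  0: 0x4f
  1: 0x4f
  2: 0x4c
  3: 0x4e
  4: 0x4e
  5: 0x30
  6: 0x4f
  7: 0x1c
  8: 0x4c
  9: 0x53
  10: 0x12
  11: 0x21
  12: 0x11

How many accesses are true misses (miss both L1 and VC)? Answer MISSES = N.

  [0] addr=0x4f blk=19 s=3: MISS | VC []
  [1] addr=0x4f blk=19 s=3: L1-HIT | VC []
  [2] addr=0x4c blk=19 s=3: L1-HIT | VC []
  [3] addr=0x4e blk=19 s=3: L1-HIT | VC []
  [4] addr=0x4e blk=19 s=3: L1-HIT | VC []
  [5] addr=0x30 blk=12 s=0: MISS | VC []
  [6] addr=0x4f blk=19 s=3: L1-HIT | VC []
  [7] addr=0x1c blk=7 s=3: MISS | VC [19]
  [8] addr=0x4c blk=19 s=3: VC-HIT | VC [7]
  [9] addr=0x53 blk=20 s=0: MISS | VC [7, 12]
  [10] addr=0x12 blk=4 s=0: MISS | VC [7, 12, 20]
  [11] addr=0x21 blk=8 s=0: MISS | VC [7, 12, 20, 4]
  [12] addr=0x11 blk=4 s=0: VC-HIT | VC [7, 12, 20, 8]

MISSES = 6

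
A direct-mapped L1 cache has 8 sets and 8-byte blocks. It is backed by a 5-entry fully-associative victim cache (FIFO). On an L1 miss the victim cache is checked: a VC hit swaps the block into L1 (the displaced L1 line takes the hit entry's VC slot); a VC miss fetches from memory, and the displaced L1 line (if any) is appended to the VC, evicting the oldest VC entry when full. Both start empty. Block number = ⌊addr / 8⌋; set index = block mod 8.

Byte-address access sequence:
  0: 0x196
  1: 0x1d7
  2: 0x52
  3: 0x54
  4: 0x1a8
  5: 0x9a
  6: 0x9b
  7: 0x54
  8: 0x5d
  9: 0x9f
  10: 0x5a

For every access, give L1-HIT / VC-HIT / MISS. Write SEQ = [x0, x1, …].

0: 0x196 (blk 50, set 2) → MISS  vc=[]
1: 0x1d7 (blk 58, set 2) → MISS  vc=[50]
2: 0x52 (blk 10, set 2) → MISS  vc=[50, 58]
3: 0x54 (blk 10, set 2) → L1-HIT  vc=[50, 58]
4: 0x1a8 (blk 53, set 5) → MISS  vc=[50, 58]
5: 0x9a (blk 19, set 3) → MISS  vc=[50, 58]
6: 0x9b (blk 19, set 3) → L1-HIT  vc=[50, 58]
7: 0x54 (blk 10, set 2) → L1-HIT  vc=[50, 58]
8: 0x5d (blk 11, set 3) → MISS  vc=[50, 58, 19]
9: 0x9f (blk 19, set 3) → VC-HIT  vc=[50, 58, 11]
10: 0x5a (blk 11, set 3) → VC-HIT  vc=[50, 58, 19]

SEQ = [MISS, MISS, MISS, L1-HIT, MISS, MISS, L1-HIT, L1-HIT, MISS, VC-HIT, VC-HIT]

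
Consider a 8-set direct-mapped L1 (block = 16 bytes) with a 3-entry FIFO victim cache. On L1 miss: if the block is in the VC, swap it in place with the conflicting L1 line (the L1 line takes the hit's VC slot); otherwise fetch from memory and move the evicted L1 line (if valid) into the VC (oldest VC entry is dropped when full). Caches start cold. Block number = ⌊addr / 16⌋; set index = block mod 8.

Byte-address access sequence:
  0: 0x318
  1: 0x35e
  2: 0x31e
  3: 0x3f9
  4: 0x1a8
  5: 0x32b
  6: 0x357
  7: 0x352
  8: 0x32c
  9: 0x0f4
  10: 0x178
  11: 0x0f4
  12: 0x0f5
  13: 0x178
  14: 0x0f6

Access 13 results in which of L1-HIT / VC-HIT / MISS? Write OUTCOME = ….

#0 0x318→b49/s1 MISS; vc=[]
#1 0x35e→b53/s5 MISS; vc=[]
#2 0x31e→b49/s1 L1-HIT; vc=[]
#3 0x3f9→b63/s7 MISS; vc=[]
#4 0x1a8→b26/s2 MISS; vc=[]
#5 0x32b→b50/s2 MISS; vc=[26]
#6 0x357→b53/s5 L1-HIT; vc=[26]
#7 0x352→b53/s5 L1-HIT; vc=[26]
#8 0x32c→b50/s2 L1-HIT; vc=[26]
#9 0xf4→b15/s7 MISS; vc=[26,63]
#10 0x178→b23/s7 MISS; vc=[26,63,15]
#11 0xf4→b15/s7 VC-HIT; vc=[26,63,23]
#12 0xf5→b15/s7 L1-HIT; vc=[26,63,23]
#13 0x178→b23/s7 VC-HIT; vc=[26,63,15]
#14 0xf6→b15/s7 VC-HIT; vc=[26,63,23]

OUTCOME = VC-HIT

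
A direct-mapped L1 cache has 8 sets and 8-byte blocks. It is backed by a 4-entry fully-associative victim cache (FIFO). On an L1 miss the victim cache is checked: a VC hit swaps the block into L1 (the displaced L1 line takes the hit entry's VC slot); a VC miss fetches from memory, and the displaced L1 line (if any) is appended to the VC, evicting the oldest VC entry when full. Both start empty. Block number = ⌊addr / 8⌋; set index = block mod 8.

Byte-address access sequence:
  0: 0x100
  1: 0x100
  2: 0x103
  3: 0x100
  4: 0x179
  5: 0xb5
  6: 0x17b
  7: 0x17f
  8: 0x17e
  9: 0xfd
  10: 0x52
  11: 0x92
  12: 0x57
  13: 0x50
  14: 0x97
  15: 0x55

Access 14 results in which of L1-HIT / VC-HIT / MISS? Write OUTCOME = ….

0: 0x100 (blk 32, set 0) → MISS  vc=[]
1: 0x100 (blk 32, set 0) → L1-HIT  vc=[]
2: 0x103 (blk 32, set 0) → L1-HIT  vc=[]
3: 0x100 (blk 32, set 0) → L1-HIT  vc=[]
4: 0x179 (blk 47, set 7) → MISS  vc=[]
5: 0xb5 (blk 22, set 6) → MISS  vc=[]
6: 0x17b (blk 47, set 7) → L1-HIT  vc=[]
7: 0x17f (blk 47, set 7) → L1-HIT  vc=[]
8: 0x17e (blk 47, set 7) → L1-HIT  vc=[]
9: 0xfd (blk 31, set 7) → MISS  vc=[47]
10: 0x52 (blk 10, set 2) → MISS  vc=[47]
11: 0x92 (blk 18, set 2) → MISS  vc=[47, 10]
12: 0x57 (blk 10, set 2) → VC-HIT  vc=[47, 18]
13: 0x50 (blk 10, set 2) → L1-HIT  vc=[47, 18]
14: 0x97 (blk 18, set 2) → VC-HIT  vc=[47, 10]
15: 0x55 (blk 10, set 2) → VC-HIT  vc=[47, 18]

OUTCOME = VC-HIT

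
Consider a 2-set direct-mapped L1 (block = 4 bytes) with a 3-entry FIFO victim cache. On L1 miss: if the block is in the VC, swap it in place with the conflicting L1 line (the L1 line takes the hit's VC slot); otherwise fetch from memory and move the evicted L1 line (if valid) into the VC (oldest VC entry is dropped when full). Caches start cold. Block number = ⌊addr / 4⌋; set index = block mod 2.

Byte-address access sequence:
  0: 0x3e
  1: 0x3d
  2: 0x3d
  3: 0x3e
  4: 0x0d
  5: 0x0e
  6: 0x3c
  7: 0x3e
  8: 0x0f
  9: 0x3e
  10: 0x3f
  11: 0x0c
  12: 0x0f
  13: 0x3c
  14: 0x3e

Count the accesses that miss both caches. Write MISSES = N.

MISSES = 2

0: 0x3e (blk 15, set 1) → MISS  vc=[]
1: 0x3d (blk 15, set 1) → L1-HIT  vc=[]
2: 0x3d (blk 15, set 1) → L1-HIT  vc=[]
3: 0x3e (blk 15, set 1) → L1-HIT  vc=[]
4: 0xd (blk 3, set 1) → MISS  vc=[15]
5: 0xe (blk 3, set 1) → L1-HIT  vc=[15]
6: 0x3c (blk 15, set 1) → VC-HIT  vc=[3]
7: 0x3e (blk 15, set 1) → L1-HIT  vc=[3]
8: 0xf (blk 3, set 1) → VC-HIT  vc=[15]
9: 0x3e (blk 15, set 1) → VC-HIT  vc=[3]
10: 0x3f (blk 15, set 1) → L1-HIT  vc=[3]
11: 0xc (blk 3, set 1) → VC-HIT  vc=[15]
12: 0xf (blk 3, set 1) → L1-HIT  vc=[15]
13: 0x3c (blk 15, set 1) → VC-HIT  vc=[3]
14: 0x3e (blk 15, set 1) → L1-HIT  vc=[3]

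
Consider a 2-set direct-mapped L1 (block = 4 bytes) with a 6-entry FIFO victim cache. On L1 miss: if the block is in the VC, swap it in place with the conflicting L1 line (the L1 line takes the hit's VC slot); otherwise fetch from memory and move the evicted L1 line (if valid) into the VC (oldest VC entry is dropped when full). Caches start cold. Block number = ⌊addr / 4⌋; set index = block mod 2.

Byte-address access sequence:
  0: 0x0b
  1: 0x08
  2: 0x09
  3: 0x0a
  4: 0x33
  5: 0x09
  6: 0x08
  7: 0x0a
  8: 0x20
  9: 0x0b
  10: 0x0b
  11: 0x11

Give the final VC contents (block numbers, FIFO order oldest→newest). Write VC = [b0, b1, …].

VC = [12, 8, 2]

  [0] addr=0xb blk=2 s=0: MISS | VC []
  [1] addr=0x8 blk=2 s=0: L1-HIT | VC []
  [2] addr=0x9 blk=2 s=0: L1-HIT | VC []
  [3] addr=0xa blk=2 s=0: L1-HIT | VC []
  [4] addr=0x33 blk=12 s=0: MISS | VC [2]
  [5] addr=0x9 blk=2 s=0: VC-HIT | VC [12]
  [6] addr=0x8 blk=2 s=0: L1-HIT | VC [12]
  [7] addr=0xa blk=2 s=0: L1-HIT | VC [12]
  [8] addr=0x20 blk=8 s=0: MISS | VC [12, 2]
  [9] addr=0xb blk=2 s=0: VC-HIT | VC [12, 8]
  [10] addr=0xb blk=2 s=0: L1-HIT | VC [12, 8]
  [11] addr=0x11 blk=4 s=0: MISS | VC [12, 8, 2]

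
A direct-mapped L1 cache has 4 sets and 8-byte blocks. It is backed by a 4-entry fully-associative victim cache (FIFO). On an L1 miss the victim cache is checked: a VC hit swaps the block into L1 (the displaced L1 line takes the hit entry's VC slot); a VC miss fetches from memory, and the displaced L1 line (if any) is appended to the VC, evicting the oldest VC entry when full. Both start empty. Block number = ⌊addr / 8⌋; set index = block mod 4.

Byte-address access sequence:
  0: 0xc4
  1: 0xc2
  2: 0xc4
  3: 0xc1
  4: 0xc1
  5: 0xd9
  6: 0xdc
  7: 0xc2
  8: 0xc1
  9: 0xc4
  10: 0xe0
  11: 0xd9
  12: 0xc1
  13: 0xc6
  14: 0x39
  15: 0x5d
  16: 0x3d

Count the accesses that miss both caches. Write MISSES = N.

#0 0xc4→b24/s0 MISS; vc=[]
#1 0xc2→b24/s0 L1-HIT; vc=[]
#2 0xc4→b24/s0 L1-HIT; vc=[]
#3 0xc1→b24/s0 L1-HIT; vc=[]
#4 0xc1→b24/s0 L1-HIT; vc=[]
#5 0xd9→b27/s3 MISS; vc=[]
#6 0xdc→b27/s3 L1-HIT; vc=[]
#7 0xc2→b24/s0 L1-HIT; vc=[]
#8 0xc1→b24/s0 L1-HIT; vc=[]
#9 0xc4→b24/s0 L1-HIT; vc=[]
#10 0xe0→b28/s0 MISS; vc=[24]
#11 0xd9→b27/s3 L1-HIT; vc=[24]
#12 0xc1→b24/s0 VC-HIT; vc=[28]
#13 0xc6→b24/s0 L1-HIT; vc=[28]
#14 0x39→b7/s3 MISS; vc=[28,27]
#15 0x5d→b11/s3 MISS; vc=[28,27,7]
#16 0x3d→b7/s3 VC-HIT; vc=[28,27,11]

MISSES = 5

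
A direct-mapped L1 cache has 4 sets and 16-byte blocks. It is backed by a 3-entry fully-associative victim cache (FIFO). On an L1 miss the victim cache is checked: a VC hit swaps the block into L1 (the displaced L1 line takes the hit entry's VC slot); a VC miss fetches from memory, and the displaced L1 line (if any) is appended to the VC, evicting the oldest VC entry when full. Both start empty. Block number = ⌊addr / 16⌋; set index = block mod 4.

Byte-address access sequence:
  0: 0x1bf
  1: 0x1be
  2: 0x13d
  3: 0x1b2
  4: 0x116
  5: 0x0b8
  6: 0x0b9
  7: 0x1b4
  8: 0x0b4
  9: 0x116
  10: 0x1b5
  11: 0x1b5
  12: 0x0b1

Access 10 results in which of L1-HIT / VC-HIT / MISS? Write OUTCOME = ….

#0 0x1bf→b27/s3 MISS; vc=[]
#1 0x1be→b27/s3 L1-HIT; vc=[]
#2 0x13d→b19/s3 MISS; vc=[27]
#3 0x1b2→b27/s3 VC-HIT; vc=[19]
#4 0x116→b17/s1 MISS; vc=[19]
#5 0xb8→b11/s3 MISS; vc=[19,27]
#6 0xb9→b11/s3 L1-HIT; vc=[19,27]
#7 0x1b4→b27/s3 VC-HIT; vc=[19,11]
#8 0xb4→b11/s3 VC-HIT; vc=[19,27]
#9 0x116→b17/s1 L1-HIT; vc=[19,27]
#10 0x1b5→b27/s3 VC-HIT; vc=[19,11]
#11 0x1b5→b27/s3 L1-HIT; vc=[19,11]
#12 0xb1→b11/s3 VC-HIT; vc=[19,27]

OUTCOME = VC-HIT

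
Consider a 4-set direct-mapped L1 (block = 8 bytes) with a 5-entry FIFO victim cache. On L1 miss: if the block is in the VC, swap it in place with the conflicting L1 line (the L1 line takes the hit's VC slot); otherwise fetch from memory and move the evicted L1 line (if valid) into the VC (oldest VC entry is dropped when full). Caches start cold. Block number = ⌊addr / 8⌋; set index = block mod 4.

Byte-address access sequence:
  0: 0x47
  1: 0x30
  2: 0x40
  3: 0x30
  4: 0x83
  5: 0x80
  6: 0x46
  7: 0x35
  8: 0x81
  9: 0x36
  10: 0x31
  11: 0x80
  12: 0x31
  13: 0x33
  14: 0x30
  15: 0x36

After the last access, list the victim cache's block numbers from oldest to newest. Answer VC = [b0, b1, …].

VC = [8]

0: 0x47 (blk 8, set 0) → MISS  vc=[]
1: 0x30 (blk 6, set 2) → MISS  vc=[]
2: 0x40 (blk 8, set 0) → L1-HIT  vc=[]
3: 0x30 (blk 6, set 2) → L1-HIT  vc=[]
4: 0x83 (blk 16, set 0) → MISS  vc=[8]
5: 0x80 (blk 16, set 0) → L1-HIT  vc=[8]
6: 0x46 (blk 8, set 0) → VC-HIT  vc=[16]
7: 0x35 (blk 6, set 2) → L1-HIT  vc=[16]
8: 0x81 (blk 16, set 0) → VC-HIT  vc=[8]
9: 0x36 (blk 6, set 2) → L1-HIT  vc=[8]
10: 0x31 (blk 6, set 2) → L1-HIT  vc=[8]
11: 0x80 (blk 16, set 0) → L1-HIT  vc=[8]
12: 0x31 (blk 6, set 2) → L1-HIT  vc=[8]
13: 0x33 (blk 6, set 2) → L1-HIT  vc=[8]
14: 0x30 (blk 6, set 2) → L1-HIT  vc=[8]
15: 0x36 (blk 6, set 2) → L1-HIT  vc=[8]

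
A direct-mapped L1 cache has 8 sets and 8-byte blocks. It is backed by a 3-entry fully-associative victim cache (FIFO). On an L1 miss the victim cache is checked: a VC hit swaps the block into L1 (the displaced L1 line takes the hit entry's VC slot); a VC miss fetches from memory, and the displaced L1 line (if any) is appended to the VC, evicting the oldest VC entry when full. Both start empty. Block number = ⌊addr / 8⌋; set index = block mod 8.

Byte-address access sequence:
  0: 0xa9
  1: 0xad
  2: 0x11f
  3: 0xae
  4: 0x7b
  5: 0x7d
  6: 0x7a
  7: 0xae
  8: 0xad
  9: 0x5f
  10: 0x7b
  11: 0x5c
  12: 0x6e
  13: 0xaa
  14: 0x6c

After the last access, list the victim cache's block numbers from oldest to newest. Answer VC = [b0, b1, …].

#0 0xa9→b21/s5 MISS; vc=[]
#1 0xad→b21/s5 L1-HIT; vc=[]
#2 0x11f→b35/s3 MISS; vc=[]
#3 0xae→b21/s5 L1-HIT; vc=[]
#4 0x7b→b15/s7 MISS; vc=[]
#5 0x7d→b15/s7 L1-HIT; vc=[]
#6 0x7a→b15/s7 L1-HIT; vc=[]
#7 0xae→b21/s5 L1-HIT; vc=[]
#8 0xad→b21/s5 L1-HIT; vc=[]
#9 0x5f→b11/s3 MISS; vc=[35]
#10 0x7b→b15/s7 L1-HIT; vc=[35]
#11 0x5c→b11/s3 L1-HIT; vc=[35]
#12 0x6e→b13/s5 MISS; vc=[35,21]
#13 0xaa→b21/s5 VC-HIT; vc=[35,13]
#14 0x6c→b13/s5 VC-HIT; vc=[35,21]

VC = [35, 21]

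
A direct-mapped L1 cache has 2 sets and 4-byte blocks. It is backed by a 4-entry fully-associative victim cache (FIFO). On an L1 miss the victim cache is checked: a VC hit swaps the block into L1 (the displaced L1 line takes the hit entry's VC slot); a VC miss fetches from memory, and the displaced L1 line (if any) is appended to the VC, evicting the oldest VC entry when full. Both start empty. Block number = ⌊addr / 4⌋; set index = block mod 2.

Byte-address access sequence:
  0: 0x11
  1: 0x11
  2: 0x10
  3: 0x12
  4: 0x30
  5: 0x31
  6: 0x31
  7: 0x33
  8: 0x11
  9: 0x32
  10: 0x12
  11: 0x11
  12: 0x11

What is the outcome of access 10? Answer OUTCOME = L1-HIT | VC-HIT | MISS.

0: 0x11 (blk 4, set 0) → MISS  vc=[]
1: 0x11 (blk 4, set 0) → L1-HIT  vc=[]
2: 0x10 (blk 4, set 0) → L1-HIT  vc=[]
3: 0x12 (blk 4, set 0) → L1-HIT  vc=[]
4: 0x30 (blk 12, set 0) → MISS  vc=[4]
5: 0x31 (blk 12, set 0) → L1-HIT  vc=[4]
6: 0x31 (blk 12, set 0) → L1-HIT  vc=[4]
7: 0x33 (blk 12, set 0) → L1-HIT  vc=[4]
8: 0x11 (blk 4, set 0) → VC-HIT  vc=[12]
9: 0x32 (blk 12, set 0) → VC-HIT  vc=[4]
10: 0x12 (blk 4, set 0) → VC-HIT  vc=[12]
11: 0x11 (blk 4, set 0) → L1-HIT  vc=[12]
12: 0x11 (blk 4, set 0) → L1-HIT  vc=[12]

OUTCOME = VC-HIT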